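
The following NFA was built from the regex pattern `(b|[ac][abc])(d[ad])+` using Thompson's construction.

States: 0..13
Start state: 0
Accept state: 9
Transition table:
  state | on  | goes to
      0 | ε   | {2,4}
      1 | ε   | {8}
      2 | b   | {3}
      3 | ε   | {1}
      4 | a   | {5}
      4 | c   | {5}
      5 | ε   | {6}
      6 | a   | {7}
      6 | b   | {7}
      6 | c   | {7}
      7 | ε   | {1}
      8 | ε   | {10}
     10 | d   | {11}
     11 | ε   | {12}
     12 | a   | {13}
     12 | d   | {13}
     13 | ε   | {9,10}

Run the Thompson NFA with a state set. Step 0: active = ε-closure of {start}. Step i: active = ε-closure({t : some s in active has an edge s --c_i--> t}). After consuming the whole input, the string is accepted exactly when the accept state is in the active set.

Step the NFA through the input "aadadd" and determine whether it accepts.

S₀ = ε-closure({0}) = {0,2,4}
'a' @ 1: {5,6}
'a' @ 2: {1,7,8,10}
'd' @ 3: {11,12}
'a' @ 4: {9,10,13}  ✓accept
'd' @ 5: {11,12}
'd' @ 6: {9,10,13}  ✓accept
end set {9,10,13} — state 9 in

Answer: ACCEPT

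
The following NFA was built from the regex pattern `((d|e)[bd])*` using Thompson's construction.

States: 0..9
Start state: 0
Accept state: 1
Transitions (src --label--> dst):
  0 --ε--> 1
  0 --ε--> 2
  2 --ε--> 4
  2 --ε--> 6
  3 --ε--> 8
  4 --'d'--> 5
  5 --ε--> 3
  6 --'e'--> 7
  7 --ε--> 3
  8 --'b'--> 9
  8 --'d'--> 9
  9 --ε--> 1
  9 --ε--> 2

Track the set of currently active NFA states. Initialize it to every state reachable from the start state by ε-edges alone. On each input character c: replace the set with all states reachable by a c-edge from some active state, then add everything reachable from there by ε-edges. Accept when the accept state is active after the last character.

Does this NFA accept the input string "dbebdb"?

initial (ε-close {0}): {0,1,2,4,6}
'd' @ 1: {3,5,8}
'b' @ 2: {1,2,4,6,9}  ✓accept
'e' @ 3: {3,7,8}
'b' @ 4: {1,2,4,6,9}  ✓accept
'd' @ 5: {3,5,8}
'b' @ 6: {1,2,4,6,9}  ✓accept
final: {1,2,4,6,9}; accept 1 in set

Answer: ACCEPT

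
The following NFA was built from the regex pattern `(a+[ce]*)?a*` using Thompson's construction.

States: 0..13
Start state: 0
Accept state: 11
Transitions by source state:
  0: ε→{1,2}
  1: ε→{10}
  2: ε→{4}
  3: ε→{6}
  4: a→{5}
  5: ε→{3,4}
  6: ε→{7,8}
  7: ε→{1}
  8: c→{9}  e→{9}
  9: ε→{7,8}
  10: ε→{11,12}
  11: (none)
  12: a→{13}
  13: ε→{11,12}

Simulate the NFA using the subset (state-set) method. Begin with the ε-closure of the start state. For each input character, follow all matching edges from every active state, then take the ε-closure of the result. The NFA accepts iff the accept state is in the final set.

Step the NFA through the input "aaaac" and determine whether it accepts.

Answer: ACCEPT

Derivation:
initial (ε-close {0}): {0,1,2,4,10,11,12}
'a' @ 1: {1,3,4,5,6,7,8,10,11,12,13}  (accept∈set)
'a' @ 2: {1,3,4,5,6,7,8,10,11,12,13}  (accept∈set)
'a' @ 3: {1,3,4,5,6,7,8,10,11,12,13}  (accept∈set)
'a' @ 4: {1,3,4,5,6,7,8,10,11,12,13}  (accept∈set)
'c' @ 5: {1,7,8,9,10,11,12}  (accept∈set)
end set {1,7,8,9,10,11,12} — state 11 in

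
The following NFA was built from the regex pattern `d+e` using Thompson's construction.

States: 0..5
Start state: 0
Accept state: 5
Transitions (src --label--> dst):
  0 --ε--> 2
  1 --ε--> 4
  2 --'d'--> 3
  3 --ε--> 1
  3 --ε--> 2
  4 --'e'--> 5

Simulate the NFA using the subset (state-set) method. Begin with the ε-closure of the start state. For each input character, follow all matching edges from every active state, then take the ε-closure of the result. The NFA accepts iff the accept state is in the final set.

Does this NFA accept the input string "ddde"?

S₀ = ε-closure({0}) = {0,2}
'd' @ 1: {1,2,3,4}
'd' @ 2: {1,2,3,4}
'd' @ 3: {1,2,3,4}
'e' @ 4: {5}  (accept∈set)
final: {5}; accept 5 in set

Answer: ACCEPT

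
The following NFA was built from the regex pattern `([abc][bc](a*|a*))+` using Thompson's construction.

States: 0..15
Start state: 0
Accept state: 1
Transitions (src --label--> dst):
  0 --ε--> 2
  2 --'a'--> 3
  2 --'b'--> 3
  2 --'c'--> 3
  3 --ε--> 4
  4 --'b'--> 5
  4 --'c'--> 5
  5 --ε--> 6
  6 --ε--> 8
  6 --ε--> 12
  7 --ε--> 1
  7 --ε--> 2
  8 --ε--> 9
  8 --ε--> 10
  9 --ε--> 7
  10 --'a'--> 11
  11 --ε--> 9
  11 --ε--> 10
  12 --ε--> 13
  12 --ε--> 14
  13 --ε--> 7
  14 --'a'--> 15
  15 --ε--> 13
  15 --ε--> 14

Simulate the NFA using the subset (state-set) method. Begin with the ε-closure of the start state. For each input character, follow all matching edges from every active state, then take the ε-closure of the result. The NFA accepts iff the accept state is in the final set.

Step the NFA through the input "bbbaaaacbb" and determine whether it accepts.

initial (ε-close {0}): {0,2}
'b' @ 1: {3,4}
'b' @ 2: {1,2,5,6,7,8,9,10,12,13,14}  [accepting]
'b' @ 3: {3,4}
'a' @ 4: {}  — dead — no transitions
rest 'aaacbb' ignored (set empty)
after full input: {}  (accept=1 not in)

Answer: REJECT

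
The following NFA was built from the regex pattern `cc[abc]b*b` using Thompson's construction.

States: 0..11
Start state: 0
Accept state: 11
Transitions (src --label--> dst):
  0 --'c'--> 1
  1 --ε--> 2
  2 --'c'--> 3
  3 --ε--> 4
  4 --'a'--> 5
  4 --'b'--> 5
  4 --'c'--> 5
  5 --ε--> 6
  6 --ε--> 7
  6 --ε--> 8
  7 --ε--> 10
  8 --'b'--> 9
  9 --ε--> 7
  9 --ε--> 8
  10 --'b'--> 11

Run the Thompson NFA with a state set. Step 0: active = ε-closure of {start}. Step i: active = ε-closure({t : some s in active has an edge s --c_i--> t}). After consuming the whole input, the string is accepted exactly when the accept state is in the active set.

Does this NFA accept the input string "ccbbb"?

S₀ = ε-closure({0}) = {0}
'c' @ 1: {1,2}
'c' @ 2: {3,4}
'b' @ 3: {5,6,7,8,10}
'b' @ 4: {7,8,9,10,11}  (accept∈set)
'b' @ 5: {7,8,9,10,11}  (accept∈set)
after full input: {7,8,9,10,11}  (accept=11 in)

Answer: ACCEPT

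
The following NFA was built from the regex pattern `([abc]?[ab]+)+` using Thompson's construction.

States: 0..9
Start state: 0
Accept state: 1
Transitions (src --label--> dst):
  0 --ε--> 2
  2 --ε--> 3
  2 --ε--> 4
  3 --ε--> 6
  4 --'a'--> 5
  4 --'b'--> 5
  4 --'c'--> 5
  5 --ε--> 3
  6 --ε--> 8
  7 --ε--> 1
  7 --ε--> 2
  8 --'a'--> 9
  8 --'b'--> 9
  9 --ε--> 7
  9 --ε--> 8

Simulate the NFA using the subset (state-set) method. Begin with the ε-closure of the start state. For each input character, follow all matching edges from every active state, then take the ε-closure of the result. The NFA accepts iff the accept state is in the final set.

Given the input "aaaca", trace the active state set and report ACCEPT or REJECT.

Answer: ACCEPT

Steps:
start: ε-closure({0}) = {0,2,3,4,6,8}
'a' @ 1: {1,2,3,4,5,6,7,8,9}  (accept∈set)
'a' @ 2: {1,2,3,4,5,6,7,8,9}  (accept∈set)
'a' @ 3: {1,2,3,4,5,6,7,8,9}  (accept∈set)
'c' @ 4: {3,5,6,8}
'a' @ 5: {1,2,3,4,6,7,8,9}  (accept∈set)
after full input: {1,2,3,4,6,7,8,9}  (accept=1 in)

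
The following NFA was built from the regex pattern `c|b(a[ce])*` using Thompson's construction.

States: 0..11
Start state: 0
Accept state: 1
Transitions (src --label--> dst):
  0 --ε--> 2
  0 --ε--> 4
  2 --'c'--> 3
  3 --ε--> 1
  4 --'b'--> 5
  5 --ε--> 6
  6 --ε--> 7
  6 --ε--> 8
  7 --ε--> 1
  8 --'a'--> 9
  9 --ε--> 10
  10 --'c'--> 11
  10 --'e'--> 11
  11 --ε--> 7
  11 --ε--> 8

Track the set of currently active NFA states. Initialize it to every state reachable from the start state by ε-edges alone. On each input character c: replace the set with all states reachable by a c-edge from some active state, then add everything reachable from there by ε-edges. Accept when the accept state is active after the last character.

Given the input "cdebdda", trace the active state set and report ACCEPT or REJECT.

initial (ε-close {0}): {0,2,4}
'c' @ 1: {1,3}  (accept∈set)
'd' @ 2: {}  — no active states
rest 'ebdda' ignored (set empty)
final: {}; accept 1 not in set

Answer: REJECT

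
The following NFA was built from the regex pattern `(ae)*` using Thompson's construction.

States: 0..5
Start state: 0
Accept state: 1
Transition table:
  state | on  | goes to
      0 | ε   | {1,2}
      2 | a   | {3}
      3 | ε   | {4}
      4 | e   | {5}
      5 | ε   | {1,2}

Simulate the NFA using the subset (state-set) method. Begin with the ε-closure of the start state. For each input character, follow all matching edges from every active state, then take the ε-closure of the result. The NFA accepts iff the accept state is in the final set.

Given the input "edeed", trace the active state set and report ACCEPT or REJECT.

start: ε-closure({0}) = {0,1,2}
'e' @ 1: {}  — dead — no transitions
rest 'deed' ignored (set empty)
after full input: {}  (accept=1 not in)

Answer: REJECT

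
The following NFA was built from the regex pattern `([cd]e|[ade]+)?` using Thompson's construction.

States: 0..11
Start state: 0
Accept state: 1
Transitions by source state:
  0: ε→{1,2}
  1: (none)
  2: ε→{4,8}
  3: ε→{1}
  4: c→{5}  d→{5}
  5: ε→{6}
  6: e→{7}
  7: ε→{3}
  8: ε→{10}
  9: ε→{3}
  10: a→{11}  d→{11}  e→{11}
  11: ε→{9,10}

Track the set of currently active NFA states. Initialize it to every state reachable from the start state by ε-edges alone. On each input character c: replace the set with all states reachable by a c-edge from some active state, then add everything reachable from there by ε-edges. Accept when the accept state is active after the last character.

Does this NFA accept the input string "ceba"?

initial (ε-close {0}): {0,1,2,4,8,10}
'c' @ 1: {5,6}
'e' @ 2: {1,3,7}  ✓accept
'b' @ 3: {}  — state set empty
rest 'a' ignored (set empty)
final: {}; accept 1 not in set

Answer: REJECT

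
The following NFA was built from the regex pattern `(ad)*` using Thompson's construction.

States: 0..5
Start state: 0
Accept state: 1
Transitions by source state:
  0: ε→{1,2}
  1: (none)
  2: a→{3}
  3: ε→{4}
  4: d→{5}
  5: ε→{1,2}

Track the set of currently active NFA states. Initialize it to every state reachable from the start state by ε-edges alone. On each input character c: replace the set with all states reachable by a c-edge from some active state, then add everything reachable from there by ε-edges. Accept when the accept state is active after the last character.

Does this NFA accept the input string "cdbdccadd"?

Answer: REJECT

Derivation:
start: ε-closure({0}) = {0,1,2}
'c' @ 1: {}  — no active states
rest 'dbdccadd' ignored (set empty)
final: {}; accept 1 not in set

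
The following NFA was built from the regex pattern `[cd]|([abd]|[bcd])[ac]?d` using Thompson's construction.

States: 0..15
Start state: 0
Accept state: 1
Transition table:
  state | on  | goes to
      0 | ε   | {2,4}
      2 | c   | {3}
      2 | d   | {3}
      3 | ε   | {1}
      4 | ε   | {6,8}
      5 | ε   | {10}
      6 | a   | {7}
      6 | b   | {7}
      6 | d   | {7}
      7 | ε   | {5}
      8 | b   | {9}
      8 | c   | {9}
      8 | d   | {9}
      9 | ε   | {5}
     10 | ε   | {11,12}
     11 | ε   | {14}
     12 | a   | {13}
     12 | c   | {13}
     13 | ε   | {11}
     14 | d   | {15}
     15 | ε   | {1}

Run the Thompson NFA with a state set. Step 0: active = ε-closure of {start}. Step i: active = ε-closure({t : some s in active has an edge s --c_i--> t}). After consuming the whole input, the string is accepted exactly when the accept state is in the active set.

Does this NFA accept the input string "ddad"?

start: ε-closure({0}) = {0,2,4,6,8}
'd' @ 1: {1,3,5,7,9,10,11,12,14}  ✓accept
'd' @ 2: {1,15}  ✓accept
'a' @ 3: {}  — state set empty
rest 'd' ignored (set empty)
final: {}; accept 1 not in set

Answer: REJECT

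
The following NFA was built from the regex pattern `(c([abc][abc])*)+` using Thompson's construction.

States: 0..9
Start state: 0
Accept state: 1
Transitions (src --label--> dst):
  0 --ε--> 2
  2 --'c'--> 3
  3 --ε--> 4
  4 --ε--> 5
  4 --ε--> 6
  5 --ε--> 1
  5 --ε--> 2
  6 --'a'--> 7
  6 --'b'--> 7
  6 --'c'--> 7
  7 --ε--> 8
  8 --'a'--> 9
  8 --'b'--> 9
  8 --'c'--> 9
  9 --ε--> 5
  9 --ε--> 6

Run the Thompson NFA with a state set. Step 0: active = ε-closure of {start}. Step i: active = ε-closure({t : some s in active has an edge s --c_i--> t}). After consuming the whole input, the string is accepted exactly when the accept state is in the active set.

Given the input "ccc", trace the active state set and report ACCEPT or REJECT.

initial (ε-close {0}): {0,2}
'c' @ 1: {1,2,3,4,5,6}  [accepting]
'c' @ 2: {1,2,3,4,5,6,7,8}  [accepting]
'c' @ 3: {1,2,3,4,5,6,7,8,9}  [accepting]
final: {1,2,3,4,5,6,7,8,9}; accept 1 in set

Answer: ACCEPT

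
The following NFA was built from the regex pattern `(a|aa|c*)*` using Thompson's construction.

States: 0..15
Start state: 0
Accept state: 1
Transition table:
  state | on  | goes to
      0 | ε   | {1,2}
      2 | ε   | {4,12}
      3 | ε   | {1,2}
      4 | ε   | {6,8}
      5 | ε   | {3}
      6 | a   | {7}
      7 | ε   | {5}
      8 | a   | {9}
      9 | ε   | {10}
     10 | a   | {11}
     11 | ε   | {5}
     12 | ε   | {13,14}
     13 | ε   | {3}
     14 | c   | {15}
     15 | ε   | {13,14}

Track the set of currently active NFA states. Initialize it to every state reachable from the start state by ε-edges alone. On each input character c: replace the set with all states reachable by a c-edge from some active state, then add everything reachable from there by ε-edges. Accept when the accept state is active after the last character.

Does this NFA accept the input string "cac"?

S₀ = ε-closure({0}) = {0,1,2,3,4,6,8,12,13,14}
'c' @ 1: {1,2,3,4,6,8,12,13,14,15}  (accept∈set)
'a' @ 2: {1,2,3,4,5,6,7,8,9,10,12,13,14}  (accept∈set)
'c' @ 3: {1,2,3,4,6,8,12,13,14,15}  (accept∈set)
after full input: {1,2,3,4,6,8,12,13,14,15}  (accept=1 in)

Answer: ACCEPT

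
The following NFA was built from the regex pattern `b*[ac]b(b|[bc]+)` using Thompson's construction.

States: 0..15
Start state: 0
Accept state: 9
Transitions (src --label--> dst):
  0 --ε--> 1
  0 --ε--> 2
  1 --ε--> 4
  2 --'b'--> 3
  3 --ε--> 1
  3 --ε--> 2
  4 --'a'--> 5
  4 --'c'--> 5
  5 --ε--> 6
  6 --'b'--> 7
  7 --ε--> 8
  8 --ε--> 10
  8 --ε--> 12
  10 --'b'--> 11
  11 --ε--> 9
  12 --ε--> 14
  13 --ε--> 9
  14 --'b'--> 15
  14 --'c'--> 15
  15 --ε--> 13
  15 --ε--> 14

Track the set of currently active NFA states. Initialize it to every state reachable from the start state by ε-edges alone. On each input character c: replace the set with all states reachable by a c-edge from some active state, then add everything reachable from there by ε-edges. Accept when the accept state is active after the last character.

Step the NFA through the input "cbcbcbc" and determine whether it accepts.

Answer: ACCEPT

Trace:
S₀ = ε-closure({0}) = {0,1,2,4}
'c' @ 1: {5,6}
'b' @ 2: {7,8,10,12,14}
'c' @ 3: {9,13,14,15}  [accepting]
'b' @ 4: {9,13,14,15}  [accepting]
'c' @ 5: {9,13,14,15}  [accepting]
'b' @ 6: {9,13,14,15}  [accepting]
'c' @ 7: {9,13,14,15}  [accepting]
final: {9,13,14,15}; accept 9 in set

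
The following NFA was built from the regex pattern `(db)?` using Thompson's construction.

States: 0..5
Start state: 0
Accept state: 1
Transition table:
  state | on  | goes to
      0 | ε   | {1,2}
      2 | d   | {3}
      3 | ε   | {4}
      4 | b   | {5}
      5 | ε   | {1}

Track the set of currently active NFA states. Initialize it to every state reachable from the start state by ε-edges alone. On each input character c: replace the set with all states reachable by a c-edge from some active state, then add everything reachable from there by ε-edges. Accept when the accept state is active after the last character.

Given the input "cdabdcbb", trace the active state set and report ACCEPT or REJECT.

S₀ = ε-closure({0}) = {0,1,2}
'c' @ 1: {}  — state set empty
rest 'dabdcbb' ignored (set empty)
after full input: {}  (accept=1 not in)

Answer: REJECT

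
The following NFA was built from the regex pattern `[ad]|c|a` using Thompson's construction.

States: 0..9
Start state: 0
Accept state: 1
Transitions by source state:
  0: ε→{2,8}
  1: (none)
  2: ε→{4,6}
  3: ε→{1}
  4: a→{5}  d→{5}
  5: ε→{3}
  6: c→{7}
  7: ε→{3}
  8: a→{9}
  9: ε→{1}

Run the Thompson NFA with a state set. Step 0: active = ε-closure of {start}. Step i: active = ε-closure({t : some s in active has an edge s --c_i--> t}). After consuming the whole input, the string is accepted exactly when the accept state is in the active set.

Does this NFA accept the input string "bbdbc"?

Answer: REJECT

Derivation:
initial (ε-close {0}): {0,2,4,6,8}
'b' @ 1: {}  — dead — no transitions
rest 'bdbc' ignored (set empty)
final: {}; accept 1 not in set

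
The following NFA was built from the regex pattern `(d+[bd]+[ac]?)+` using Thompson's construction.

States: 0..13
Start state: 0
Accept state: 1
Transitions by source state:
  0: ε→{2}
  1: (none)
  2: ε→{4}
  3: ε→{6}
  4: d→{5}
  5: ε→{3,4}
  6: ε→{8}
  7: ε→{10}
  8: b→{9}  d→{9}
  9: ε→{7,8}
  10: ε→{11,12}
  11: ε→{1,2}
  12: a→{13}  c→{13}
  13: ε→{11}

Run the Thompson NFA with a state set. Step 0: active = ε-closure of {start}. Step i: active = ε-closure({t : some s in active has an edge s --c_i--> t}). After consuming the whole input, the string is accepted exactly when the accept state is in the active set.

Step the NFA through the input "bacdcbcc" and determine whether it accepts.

Answer: REJECT

Derivation:
start: ε-closure({0}) = {0,2,4}
'b' @ 1: {}  — no active states
rest 'acdcbcc' ignored (set empty)
after full input: {}  (accept=1 not in)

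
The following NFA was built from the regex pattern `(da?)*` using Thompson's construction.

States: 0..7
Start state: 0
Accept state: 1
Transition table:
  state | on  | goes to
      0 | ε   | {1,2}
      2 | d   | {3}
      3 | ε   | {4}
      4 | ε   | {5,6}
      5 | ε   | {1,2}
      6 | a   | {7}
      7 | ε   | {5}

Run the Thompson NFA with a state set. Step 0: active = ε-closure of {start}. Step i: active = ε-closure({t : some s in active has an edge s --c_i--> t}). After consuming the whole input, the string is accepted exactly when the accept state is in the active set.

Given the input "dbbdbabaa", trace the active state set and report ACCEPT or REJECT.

S₀ = ε-closure({0}) = {0,1,2}
'd' @ 1: {1,2,3,4,5,6}  ✓accept
'b' @ 2: {}  — no active states
rest 'bdbabaa' ignored (set empty)
after full input: {}  (accept=1 not in)

Answer: REJECT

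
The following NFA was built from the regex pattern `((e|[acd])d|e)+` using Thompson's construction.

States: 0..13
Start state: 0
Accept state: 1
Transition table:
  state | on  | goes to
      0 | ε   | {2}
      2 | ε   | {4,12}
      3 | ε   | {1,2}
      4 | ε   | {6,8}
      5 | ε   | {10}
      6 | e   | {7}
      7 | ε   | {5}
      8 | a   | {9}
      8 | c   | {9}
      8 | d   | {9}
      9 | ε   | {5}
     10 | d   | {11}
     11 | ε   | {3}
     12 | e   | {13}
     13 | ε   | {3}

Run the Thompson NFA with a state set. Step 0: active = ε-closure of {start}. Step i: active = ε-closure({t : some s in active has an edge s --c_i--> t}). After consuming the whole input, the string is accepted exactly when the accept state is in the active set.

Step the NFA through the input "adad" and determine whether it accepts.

start: ε-closure({0}) = {0,2,4,6,8,12}
'a' @ 1: {5,9,10}
'd' @ 2: {1,2,3,4,6,8,11,12}  ✓accept
'a' @ 3: {5,9,10}
'd' @ 4: {1,2,3,4,6,8,11,12}  ✓accept
end set {1,2,3,4,6,8,11,12} — state 1 in

Answer: ACCEPT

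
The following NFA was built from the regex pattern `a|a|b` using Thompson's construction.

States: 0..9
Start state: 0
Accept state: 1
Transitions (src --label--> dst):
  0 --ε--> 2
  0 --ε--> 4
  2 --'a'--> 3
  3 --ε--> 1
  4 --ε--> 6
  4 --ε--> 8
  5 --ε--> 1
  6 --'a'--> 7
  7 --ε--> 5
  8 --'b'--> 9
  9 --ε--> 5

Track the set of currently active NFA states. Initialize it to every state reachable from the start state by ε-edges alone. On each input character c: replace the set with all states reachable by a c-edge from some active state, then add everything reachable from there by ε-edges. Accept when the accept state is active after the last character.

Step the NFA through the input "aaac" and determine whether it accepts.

Answer: REJECT

Steps:
initial (ε-close {0}): {0,2,4,6,8}
'a' @ 1: {1,3,5,7}  [accepting]
'a' @ 2: {}  — no active states
rest 'ac' ignored (set empty)
final: {}; accept 1 not in set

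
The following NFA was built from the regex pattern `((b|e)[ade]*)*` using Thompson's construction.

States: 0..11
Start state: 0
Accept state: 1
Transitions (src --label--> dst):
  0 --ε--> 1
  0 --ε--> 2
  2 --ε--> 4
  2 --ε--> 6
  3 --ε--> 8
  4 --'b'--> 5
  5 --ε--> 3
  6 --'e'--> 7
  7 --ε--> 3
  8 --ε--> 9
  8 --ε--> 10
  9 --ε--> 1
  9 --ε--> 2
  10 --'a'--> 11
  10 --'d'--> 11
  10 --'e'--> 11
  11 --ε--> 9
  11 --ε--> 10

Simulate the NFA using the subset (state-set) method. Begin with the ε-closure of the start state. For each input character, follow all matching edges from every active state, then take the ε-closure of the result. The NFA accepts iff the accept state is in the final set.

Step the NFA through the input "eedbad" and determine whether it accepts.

Answer: ACCEPT

Steps:
initial (ε-close {0}): {0,1,2,4,6}
'e' @ 1: {1,2,3,4,6,7,8,9,10}  (accept∈set)
'e' @ 2: {1,2,3,4,6,7,8,9,10,11}  (accept∈set)
'd' @ 3: {1,2,4,6,9,10,11}  (accept∈set)
'b' @ 4: {1,2,3,4,5,6,8,9,10}  (accept∈set)
'a' @ 5: {1,2,4,6,9,10,11}  (accept∈set)
'd' @ 6: {1,2,4,6,9,10,11}  (accept∈set)
end set {1,2,4,6,9,10,11} — state 1 in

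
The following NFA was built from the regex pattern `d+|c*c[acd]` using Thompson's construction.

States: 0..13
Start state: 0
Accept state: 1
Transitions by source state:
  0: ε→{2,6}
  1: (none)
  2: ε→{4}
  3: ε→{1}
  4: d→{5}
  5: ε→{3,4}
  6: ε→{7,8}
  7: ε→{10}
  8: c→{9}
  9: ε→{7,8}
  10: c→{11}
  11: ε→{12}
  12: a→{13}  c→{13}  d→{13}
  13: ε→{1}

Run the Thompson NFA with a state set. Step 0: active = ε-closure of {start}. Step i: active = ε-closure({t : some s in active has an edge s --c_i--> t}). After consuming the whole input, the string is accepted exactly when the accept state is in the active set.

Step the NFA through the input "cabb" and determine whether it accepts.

initial (ε-close {0}): {0,2,4,6,7,8,10}
'c' @ 1: {7,8,9,10,11,12}
'a' @ 2: {1,13}  ✓accept
'b' @ 3: {}  — no active states
rest 'b' ignored (set empty)
final: {}; accept 1 not in set

Answer: REJECT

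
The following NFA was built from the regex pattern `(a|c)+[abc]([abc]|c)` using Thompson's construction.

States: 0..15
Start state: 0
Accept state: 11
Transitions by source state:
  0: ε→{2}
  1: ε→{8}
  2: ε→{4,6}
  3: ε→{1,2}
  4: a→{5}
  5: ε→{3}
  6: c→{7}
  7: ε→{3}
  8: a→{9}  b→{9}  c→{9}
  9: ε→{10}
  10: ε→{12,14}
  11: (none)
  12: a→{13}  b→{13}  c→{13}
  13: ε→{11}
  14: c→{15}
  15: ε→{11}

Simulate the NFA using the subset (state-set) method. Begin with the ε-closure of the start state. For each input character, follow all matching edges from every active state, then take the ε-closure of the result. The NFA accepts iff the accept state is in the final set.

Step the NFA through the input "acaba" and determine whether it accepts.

initial (ε-close {0}): {0,2,4,6}
'a' @ 1: {1,2,3,4,5,6,8}
'c' @ 2: {1,2,3,4,6,7,8,9,10,12,14}
'a' @ 3: {1,2,3,4,5,6,8,9,10,11,12,13,14}  (accept∈set)
'b' @ 4: {9,10,11,12,13,14}  (accept∈set)
'a' @ 5: {11,13}  (accept∈set)
after full input: {11,13}  (accept=11 in)

Answer: ACCEPT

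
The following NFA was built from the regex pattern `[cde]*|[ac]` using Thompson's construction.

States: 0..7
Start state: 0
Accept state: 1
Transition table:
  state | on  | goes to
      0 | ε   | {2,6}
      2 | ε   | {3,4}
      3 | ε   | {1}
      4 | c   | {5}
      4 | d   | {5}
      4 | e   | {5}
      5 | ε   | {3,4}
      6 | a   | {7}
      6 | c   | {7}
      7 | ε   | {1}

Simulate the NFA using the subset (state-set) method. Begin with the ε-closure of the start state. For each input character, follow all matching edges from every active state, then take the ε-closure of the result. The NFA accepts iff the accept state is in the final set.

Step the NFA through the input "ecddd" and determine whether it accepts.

initial (ε-close {0}): {0,1,2,3,4,6}
'e' @ 1: {1,3,4,5}  (accept∈set)
'c' @ 2: {1,3,4,5}  (accept∈set)
'd' @ 3: {1,3,4,5}  (accept∈set)
'd' @ 4: {1,3,4,5}  (accept∈set)
'd' @ 5: {1,3,4,5}  (accept∈set)
end set {1,3,4,5} — state 1 in

Answer: ACCEPT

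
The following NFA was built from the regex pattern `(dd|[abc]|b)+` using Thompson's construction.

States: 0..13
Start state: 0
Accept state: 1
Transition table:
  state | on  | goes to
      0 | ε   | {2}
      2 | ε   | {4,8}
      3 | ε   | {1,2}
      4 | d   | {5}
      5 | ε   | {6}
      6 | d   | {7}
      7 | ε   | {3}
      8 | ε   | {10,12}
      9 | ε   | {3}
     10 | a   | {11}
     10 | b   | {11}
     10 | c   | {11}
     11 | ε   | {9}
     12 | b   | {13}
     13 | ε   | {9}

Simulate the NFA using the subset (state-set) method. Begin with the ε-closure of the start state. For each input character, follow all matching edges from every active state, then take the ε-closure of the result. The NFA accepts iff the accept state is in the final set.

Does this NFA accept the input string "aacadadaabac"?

Answer: REJECT

Trace:
initial (ε-close {0}): {0,2,4,8,10,12}
'a' @ 1: {1,2,3,4,8,9,10,11,12}  [accepting]
'a' @ 2: {1,2,3,4,8,9,10,11,12}  [accepting]
'c' @ 3: {1,2,3,4,8,9,10,11,12}  [accepting]
'a' @ 4: {1,2,3,4,8,9,10,11,12}  [accepting]
'd' @ 5: {5,6}
'a' @ 6: {}  — no active states
rest 'daabac' ignored (set empty)
after full input: {}  (accept=1 not in)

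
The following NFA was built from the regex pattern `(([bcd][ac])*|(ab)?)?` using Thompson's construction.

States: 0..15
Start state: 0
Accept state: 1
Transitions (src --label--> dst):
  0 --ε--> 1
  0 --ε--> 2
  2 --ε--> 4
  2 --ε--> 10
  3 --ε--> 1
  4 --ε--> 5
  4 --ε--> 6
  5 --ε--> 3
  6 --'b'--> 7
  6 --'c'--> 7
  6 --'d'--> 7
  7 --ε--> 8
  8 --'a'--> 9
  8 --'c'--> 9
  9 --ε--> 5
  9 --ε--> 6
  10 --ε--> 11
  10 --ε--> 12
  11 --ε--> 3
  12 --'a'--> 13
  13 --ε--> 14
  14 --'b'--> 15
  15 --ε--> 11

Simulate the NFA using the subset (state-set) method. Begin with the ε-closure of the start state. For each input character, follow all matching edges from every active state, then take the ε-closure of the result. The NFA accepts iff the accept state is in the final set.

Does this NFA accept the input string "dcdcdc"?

Answer: ACCEPT

Derivation:
start: ε-closure({0}) = {0,1,2,3,4,5,6,10,11,12}
'd' @ 1: {7,8}
'c' @ 2: {1,3,5,6,9}  (accept∈set)
'd' @ 3: {7,8}
'c' @ 4: {1,3,5,6,9}  (accept∈set)
'd' @ 5: {7,8}
'c' @ 6: {1,3,5,6,9}  (accept∈set)
after full input: {1,3,5,6,9}  (accept=1 in)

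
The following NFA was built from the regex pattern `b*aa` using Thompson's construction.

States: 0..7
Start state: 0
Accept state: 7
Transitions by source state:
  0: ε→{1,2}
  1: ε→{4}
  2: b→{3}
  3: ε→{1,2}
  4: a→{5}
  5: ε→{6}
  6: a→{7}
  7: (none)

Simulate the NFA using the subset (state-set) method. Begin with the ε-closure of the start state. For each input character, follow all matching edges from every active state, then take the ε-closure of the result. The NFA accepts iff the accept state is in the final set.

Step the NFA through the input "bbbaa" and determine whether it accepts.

start: ε-closure({0}) = {0,1,2,4}
'b' @ 1: {1,2,3,4}
'b' @ 2: {1,2,3,4}
'b' @ 3: {1,2,3,4}
'a' @ 4: {5,6}
'a' @ 5: {7}  ✓accept
after full input: {7}  (accept=7 in)

Answer: ACCEPT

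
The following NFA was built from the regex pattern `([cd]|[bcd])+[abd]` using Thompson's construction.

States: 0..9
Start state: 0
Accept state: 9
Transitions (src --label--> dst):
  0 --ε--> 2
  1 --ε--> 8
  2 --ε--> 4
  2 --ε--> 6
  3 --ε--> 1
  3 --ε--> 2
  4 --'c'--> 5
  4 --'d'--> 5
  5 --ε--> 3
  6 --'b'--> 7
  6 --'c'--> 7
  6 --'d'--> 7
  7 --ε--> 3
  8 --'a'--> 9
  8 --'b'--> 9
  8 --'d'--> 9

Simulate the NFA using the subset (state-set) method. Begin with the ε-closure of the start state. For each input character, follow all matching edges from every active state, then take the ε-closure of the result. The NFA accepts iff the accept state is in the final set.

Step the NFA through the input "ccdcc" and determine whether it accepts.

start: ε-closure({0}) = {0,2,4,6}
'c' @ 1: {1,2,3,4,5,6,7,8}
'c' @ 2: {1,2,3,4,5,6,7,8}
'd' @ 3: {1,2,3,4,5,6,7,8,9}  (accept∈set)
'c' @ 4: {1,2,3,4,5,6,7,8}
'c' @ 5: {1,2,3,4,5,6,7,8}
after full input: {1,2,3,4,5,6,7,8}  (accept=9 not in)

Answer: REJECT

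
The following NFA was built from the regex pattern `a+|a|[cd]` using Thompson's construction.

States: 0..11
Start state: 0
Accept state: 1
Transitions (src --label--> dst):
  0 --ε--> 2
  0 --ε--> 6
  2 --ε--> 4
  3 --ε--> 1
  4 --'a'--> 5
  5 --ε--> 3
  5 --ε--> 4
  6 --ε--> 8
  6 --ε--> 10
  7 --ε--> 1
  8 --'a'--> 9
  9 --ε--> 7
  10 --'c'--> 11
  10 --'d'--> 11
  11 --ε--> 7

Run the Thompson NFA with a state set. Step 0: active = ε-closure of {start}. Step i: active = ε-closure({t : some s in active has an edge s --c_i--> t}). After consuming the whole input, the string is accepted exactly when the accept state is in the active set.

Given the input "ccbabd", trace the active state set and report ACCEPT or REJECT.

S₀ = ε-closure({0}) = {0,2,4,6,8,10}
'c' @ 1: {1,7,11}  ✓accept
'c' @ 2: {}  — state set empty
rest 'babd' ignored (set empty)
after full input: {}  (accept=1 not in)

Answer: REJECT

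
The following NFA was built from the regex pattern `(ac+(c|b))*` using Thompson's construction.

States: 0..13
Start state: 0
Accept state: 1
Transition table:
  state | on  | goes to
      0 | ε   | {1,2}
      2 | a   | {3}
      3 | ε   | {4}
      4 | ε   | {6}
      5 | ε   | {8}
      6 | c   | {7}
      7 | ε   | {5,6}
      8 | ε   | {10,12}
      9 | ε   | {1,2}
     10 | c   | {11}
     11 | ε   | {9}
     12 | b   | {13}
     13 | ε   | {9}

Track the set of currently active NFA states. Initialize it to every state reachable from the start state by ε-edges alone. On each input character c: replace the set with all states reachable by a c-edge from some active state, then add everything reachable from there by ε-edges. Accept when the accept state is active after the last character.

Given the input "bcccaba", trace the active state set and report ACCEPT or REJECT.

Answer: REJECT

Trace:
S₀ = ε-closure({0}) = {0,1,2}
'b' @ 1: {}  — no active states
rest 'cccaba' ignored (set empty)
final: {}; accept 1 not in set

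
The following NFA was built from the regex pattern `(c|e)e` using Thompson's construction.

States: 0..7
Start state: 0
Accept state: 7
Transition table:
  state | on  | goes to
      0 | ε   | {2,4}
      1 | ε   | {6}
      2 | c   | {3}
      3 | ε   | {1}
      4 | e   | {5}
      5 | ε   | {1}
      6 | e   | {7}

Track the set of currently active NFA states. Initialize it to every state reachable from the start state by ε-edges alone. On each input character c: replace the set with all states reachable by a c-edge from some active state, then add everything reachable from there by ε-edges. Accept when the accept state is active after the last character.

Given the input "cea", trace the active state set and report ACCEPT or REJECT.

Answer: REJECT

Steps:
initial (ε-close {0}): {0,2,4}
'c' @ 1: {1,3,6}
'e' @ 2: {7}  (accept∈set)
'a' @ 3: {}  — no active states
final: {}; accept 7 not in set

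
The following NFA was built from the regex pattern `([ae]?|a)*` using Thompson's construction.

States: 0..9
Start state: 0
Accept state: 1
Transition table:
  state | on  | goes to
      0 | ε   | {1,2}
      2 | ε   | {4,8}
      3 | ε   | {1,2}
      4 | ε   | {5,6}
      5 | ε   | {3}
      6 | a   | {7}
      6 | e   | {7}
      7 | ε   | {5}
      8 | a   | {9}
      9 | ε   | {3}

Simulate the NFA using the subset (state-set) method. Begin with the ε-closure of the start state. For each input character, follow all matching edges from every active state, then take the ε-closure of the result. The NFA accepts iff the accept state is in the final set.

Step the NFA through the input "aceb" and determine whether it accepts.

S₀ = ε-closure({0}) = {0,1,2,3,4,5,6,8}
'a' @ 1: {1,2,3,4,5,6,7,8,9}  ✓accept
'c' @ 2: {}  — state set empty
rest 'eb' ignored (set empty)
end set {} — state 1 not in

Answer: REJECT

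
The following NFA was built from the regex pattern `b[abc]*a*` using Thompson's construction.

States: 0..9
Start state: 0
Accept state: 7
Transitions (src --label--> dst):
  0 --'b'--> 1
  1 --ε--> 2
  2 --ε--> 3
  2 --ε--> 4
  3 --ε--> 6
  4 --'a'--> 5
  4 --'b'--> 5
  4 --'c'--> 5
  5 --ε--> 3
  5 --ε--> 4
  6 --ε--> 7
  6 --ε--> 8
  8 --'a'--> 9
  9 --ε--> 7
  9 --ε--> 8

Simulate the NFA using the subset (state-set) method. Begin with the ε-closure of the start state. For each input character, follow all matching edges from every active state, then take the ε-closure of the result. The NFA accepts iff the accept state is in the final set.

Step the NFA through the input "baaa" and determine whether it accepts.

S₀ = ε-closure({0}) = {0}
'b' @ 1: {1,2,3,4,6,7,8}  (accept∈set)
'a' @ 2: {3,4,5,6,7,8,9}  (accept∈set)
'a' @ 3: {3,4,5,6,7,8,9}  (accept∈set)
'a' @ 4: {3,4,5,6,7,8,9}  (accept∈set)
after full input: {3,4,5,6,7,8,9}  (accept=7 in)

Answer: ACCEPT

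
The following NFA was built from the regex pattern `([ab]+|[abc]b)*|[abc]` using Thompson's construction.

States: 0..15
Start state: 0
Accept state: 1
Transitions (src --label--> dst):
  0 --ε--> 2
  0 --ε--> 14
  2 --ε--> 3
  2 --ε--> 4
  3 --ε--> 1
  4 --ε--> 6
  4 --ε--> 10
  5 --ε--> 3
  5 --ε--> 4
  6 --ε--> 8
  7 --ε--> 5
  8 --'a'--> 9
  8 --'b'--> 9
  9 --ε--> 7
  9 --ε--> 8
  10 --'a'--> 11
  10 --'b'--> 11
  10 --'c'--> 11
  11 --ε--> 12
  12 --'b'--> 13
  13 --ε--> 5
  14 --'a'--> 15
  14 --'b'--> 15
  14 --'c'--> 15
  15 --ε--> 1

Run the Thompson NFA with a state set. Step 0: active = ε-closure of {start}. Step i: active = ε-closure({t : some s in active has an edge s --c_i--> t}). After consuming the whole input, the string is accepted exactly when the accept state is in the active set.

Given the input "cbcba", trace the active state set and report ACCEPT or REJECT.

Answer: ACCEPT

Derivation:
start: ε-closure({0}) = {0,1,2,3,4,6,8,10,14}
'c' @ 1: {1,11,12,15}  (accept∈set)
'b' @ 2: {1,3,4,5,6,8,10,13}  (accept∈set)
'c' @ 3: {11,12}
'b' @ 4: {1,3,4,5,6,8,10,13}  (accept∈set)
'a' @ 5: {1,3,4,5,6,7,8,9,10,11,12}  (accept∈set)
end set {1,3,4,5,6,7,8,9,10,11,12} — state 1 in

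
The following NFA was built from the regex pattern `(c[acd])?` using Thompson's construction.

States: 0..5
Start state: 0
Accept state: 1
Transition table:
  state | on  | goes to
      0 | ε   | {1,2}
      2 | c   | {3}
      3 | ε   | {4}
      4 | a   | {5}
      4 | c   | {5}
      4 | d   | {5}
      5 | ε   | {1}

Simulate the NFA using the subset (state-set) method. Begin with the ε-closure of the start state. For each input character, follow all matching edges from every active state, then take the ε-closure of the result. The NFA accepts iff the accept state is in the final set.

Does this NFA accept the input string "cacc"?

Answer: REJECT

Trace:
S₀ = ε-closure({0}) = {0,1,2}
'c' @ 1: {3,4}
'a' @ 2: {1,5}  ✓accept
'c' @ 3: {}  — no active states
rest 'c' ignored (set empty)
end set {} — state 1 not in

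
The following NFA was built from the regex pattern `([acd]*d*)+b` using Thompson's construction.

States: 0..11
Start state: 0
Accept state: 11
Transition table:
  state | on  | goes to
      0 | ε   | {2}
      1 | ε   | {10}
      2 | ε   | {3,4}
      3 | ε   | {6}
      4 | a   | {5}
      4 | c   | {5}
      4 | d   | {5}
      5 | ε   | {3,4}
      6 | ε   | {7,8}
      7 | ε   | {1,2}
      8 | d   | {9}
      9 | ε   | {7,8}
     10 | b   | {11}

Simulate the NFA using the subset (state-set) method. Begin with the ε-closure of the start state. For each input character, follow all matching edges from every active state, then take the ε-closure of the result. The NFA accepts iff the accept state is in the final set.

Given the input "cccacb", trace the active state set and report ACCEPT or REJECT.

start: ε-closure({0}) = {0,1,2,3,4,6,7,8,10}
'c' @ 1: {1,2,3,4,5,6,7,8,10}
'c' @ 2: {1,2,3,4,5,6,7,8,10}
'c' @ 3: {1,2,3,4,5,6,7,8,10}
'a' @ 4: {1,2,3,4,5,6,7,8,10}
'c' @ 5: {1,2,3,4,5,6,7,8,10}
'b' @ 6: {11}  [accepting]
end set {11} — state 11 in

Answer: ACCEPT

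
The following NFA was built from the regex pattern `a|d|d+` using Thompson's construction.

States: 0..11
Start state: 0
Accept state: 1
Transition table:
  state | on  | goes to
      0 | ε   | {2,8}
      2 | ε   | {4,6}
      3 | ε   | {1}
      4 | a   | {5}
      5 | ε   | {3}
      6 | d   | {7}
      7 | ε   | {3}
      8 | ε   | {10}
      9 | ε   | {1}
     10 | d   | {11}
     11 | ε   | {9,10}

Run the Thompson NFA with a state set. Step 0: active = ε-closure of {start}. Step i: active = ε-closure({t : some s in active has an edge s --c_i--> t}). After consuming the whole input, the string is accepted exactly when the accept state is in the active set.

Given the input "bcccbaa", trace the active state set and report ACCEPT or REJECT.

Answer: REJECT

Trace:
start: ε-closure({0}) = {0,2,4,6,8,10}
'b' @ 1: {}  — state set empty
rest 'cccbaa' ignored (set empty)
end set {} — state 1 not in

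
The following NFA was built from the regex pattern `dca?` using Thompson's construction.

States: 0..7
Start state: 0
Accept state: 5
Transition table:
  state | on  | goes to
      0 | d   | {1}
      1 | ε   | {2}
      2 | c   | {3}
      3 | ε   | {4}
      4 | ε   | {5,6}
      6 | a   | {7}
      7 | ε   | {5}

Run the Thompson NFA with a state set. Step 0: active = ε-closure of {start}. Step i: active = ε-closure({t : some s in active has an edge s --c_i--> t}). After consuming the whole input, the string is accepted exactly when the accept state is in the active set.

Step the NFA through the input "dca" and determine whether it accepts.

Answer: ACCEPT

Derivation:
initial (ε-close {0}): {0}
'd' @ 1: {1,2}
'c' @ 2: {3,4,5,6}  ✓accept
'a' @ 3: {5,7}  ✓accept
final: {5,7}; accept 5 in set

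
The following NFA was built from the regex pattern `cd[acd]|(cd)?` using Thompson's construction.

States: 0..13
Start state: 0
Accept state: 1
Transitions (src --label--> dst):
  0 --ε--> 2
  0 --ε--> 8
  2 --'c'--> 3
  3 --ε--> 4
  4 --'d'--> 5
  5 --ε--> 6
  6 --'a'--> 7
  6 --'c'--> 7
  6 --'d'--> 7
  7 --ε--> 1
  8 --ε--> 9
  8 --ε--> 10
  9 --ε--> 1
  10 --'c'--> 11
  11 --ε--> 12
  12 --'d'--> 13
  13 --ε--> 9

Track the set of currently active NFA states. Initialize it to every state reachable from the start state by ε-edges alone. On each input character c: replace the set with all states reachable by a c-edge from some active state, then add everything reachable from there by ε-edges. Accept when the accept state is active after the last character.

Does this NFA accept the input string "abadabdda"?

Answer: REJECT

Trace:
initial (ε-close {0}): {0,1,2,8,9,10}
'a' @ 1: {}  — dead — no transitions
rest 'badabdda' ignored (set empty)
final: {}; accept 1 not in set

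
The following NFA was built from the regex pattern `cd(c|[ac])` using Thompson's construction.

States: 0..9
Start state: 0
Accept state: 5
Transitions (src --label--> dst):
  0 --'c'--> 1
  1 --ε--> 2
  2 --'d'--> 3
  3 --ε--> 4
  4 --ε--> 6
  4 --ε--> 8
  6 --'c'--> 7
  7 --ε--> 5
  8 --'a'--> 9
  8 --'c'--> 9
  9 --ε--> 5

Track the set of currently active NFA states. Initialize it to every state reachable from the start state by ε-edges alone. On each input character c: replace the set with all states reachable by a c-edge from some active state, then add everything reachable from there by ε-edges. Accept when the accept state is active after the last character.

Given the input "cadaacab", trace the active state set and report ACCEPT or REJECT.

Answer: REJECT

Trace:
S₀ = ε-closure({0}) = {0}
'c' @ 1: {1,2}
'a' @ 2: {}  — state set empty
rest 'daacab' ignored (set empty)
final: {}; accept 5 not in set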